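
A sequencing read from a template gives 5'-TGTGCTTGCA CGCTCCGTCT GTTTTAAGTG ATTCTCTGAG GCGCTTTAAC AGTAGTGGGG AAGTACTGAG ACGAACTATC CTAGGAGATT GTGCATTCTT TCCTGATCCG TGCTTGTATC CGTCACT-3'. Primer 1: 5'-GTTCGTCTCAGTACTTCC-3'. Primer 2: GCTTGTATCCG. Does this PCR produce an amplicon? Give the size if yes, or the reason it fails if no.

Primer 1 (GTTCGTCTCAGTACTTCC) has reverse complement GGAAGTACTGAGACGAAC, which matches the top strand at positions 59–76; primer 1 anneals to the top strand there with its 3' end pointing upstream toward position 59.
Primer 2 (GCTTGTATCCG) matches the top strand directly at positions 112–122; it anneals to the bottom strand with its 3' end pointing downstream toward position 122.
The 3' ends diverge (primer 1 extends toward position 1, primer 2 toward position 127), so the primers never converge on a shared product.

No product — the primers' 3' ends point away from each other.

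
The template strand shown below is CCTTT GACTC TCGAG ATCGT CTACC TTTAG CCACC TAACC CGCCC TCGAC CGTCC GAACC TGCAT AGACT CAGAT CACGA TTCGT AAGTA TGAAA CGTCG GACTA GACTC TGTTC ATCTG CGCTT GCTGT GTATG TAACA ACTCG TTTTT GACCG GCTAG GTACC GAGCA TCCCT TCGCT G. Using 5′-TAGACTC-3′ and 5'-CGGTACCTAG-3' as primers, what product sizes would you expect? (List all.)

The forward primer TAGACTC matches the top strand at positions 65–71, 104–110.
The reverse primer's reverse complement is CTAGGTACCG, matching at positions 157–166.
Each forward site pairs with the reverse site to give a product ending at position 166: sizes 102, 63 bp.

102 bp, 63 bp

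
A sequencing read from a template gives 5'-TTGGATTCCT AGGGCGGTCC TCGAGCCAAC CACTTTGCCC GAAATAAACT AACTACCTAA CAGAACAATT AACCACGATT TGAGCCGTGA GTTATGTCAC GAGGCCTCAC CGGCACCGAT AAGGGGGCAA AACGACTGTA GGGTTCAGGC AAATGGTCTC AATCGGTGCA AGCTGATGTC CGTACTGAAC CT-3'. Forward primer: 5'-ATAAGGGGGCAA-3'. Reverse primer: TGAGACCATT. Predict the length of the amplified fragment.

43 bp

Forward primer ATAAGGGGGCAA is found on the top strand at positions 119–130.
Reverse complement of the reverse primer: AATGGTCTCA. This occurs on the top strand at positions 152–161.
The product runs from position 119 to position 161, so its length is 161 − 119 + 1 = 43 bp.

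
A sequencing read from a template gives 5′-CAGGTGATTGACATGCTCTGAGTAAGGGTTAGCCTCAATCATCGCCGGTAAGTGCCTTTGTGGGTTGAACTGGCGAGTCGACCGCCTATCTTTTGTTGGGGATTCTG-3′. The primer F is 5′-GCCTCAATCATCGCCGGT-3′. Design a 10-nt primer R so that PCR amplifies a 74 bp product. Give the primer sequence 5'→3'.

The forward primer binds at positions 32–49, so a 74 bp product ends at position 32 + 74 − 1 = 105.
The reverse primer anneals to the top strand over positions 96–105, i.e. to TTGGGGATTC.
Its sequence written 5'→3' is the reverse complement: GAATCCCCAA.

5'-GAATCCCCAA-3'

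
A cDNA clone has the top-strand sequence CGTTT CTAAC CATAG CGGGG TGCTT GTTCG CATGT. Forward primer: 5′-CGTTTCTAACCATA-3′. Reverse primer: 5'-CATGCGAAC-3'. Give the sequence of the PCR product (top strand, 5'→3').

Scanning the template, CGTTTCTAACCATA occurs at positions 1–14; this primer anneals to the bottom strand there with its 3' end pointing downstream.
Taking the reverse complement of CATGCGAAC gives GTTCGCATG, found at positions 26–34 on the template; the primer anneals here to the top strand with its 3' end pointing upstream.
The product is the template from position 1 through 34 (34 bp).

5'-CGTTTCTAACCATAGCGGGGTGCTTGTTCGCATG-3'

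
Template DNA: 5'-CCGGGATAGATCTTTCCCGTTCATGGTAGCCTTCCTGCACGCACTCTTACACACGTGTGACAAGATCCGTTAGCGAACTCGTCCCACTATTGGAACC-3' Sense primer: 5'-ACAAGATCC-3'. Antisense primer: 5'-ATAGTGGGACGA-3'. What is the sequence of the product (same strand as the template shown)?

Forward primer ACAAGATCC is found on the top strand at positions 60–68.
Reverse complement of the reverse primer: TCGTCCCACTAT. This occurs on the top strand at positions 79–90.
The product is the template from position 60 through 90 (31 bp).

5'-ACAAGATCCGTTAGCGAACTCGTCCCACTAT-3'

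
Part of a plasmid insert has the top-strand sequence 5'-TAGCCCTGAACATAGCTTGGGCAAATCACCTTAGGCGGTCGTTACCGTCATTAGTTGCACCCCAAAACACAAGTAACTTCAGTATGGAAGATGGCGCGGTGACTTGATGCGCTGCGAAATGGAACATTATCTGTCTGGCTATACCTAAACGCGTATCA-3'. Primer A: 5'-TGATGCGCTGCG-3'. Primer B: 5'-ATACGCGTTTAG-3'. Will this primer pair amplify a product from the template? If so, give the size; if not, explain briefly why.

Primer A (TGATGCGCTGCG) matches the top strand at positions 105–116; it acts as a forward primer.
Primer B's reverse complement is CTAAACGCGTAT, matching the top strand at positions 145–156; it acts as a reverse primer.
The 3' ends face each other across positions 105–156, giving a 52 bp product.

Yes — a 52 bp product.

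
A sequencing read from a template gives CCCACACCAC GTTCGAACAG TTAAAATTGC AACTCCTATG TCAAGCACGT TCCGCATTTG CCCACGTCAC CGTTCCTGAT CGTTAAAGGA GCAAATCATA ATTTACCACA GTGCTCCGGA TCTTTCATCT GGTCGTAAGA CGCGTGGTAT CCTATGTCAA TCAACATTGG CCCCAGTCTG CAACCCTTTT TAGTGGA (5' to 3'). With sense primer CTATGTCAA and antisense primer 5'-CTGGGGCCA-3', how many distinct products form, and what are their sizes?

The forward primer CTATGTCAA matches the top strand at positions 36–44, 152–160.
The reverse primer's reverse complement is TGGCCCCAG, matching at positions 168–176.
Each forward site pairs with the reverse site to give a product ending at position 176: sizes 141, 25 bp.

Two products: 141 bp, 25 bp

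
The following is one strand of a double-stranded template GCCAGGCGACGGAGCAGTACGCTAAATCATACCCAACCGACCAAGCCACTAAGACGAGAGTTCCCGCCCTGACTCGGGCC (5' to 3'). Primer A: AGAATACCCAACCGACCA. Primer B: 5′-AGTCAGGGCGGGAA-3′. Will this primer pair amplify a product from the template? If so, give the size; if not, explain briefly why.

Primer A (AGAATACCCAACCGACCA) does not match the top strand, and its reverse complement TGGTCGGTTGGGTATTCT does not match either.
With no annealing site for primer A, no amplification occurs.

No product — primer A has no binding site in the template.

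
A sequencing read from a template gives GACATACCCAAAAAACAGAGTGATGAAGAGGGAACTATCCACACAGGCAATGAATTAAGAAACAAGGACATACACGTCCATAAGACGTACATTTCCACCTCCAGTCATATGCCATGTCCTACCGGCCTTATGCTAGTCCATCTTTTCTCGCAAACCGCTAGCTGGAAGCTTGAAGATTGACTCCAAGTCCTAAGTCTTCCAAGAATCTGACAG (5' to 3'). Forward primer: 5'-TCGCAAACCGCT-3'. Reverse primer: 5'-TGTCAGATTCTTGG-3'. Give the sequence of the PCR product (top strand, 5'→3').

5'-TCGCAAACCGCTAGCTGGAAGCTTGAAGATTGACTCCAAGTCCTAAGTCTTCCAAGAATCTGACA-3'

Forward primer TCGCAAACCGCT is found on the top strand at positions 148–159.
Reverse complement of the reverse primer: CCAAGAATCTGACA. This occurs on the top strand at positions 199–212.
The product is the template from position 148 through 212 (65 bp).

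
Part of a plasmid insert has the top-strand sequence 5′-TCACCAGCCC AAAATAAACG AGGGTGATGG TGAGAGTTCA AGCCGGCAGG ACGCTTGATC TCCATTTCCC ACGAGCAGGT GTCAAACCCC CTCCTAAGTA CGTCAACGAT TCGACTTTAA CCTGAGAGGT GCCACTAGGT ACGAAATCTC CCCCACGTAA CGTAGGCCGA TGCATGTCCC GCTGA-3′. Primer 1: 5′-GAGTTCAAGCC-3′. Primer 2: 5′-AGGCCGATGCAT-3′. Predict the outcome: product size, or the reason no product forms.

Primer 1 (GAGTTCAAGCC) matches the top strand at positions 34–44 (3' end points downstream).
Primer 2 (AGGCCGATGCAT) also matches the top strand directly, at positions 164–175 — its reverse complement ATGCATCGGCCT is not present.
Both primers anneal to the bottom strand with 3' ends pointing the same way, so neither can prime synthesis back toward the other.

No product — both primers anneal to the same strand and extend in the same direction.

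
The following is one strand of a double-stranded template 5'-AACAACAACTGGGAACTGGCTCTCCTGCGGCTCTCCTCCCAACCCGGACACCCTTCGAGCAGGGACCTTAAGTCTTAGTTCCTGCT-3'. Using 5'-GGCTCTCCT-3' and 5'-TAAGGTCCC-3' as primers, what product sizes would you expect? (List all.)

The forward primer GGCTCTCCT matches the top strand at positions 18–26, 29–37.
The reverse primer's reverse complement is GGGACCTTA, matching at positions 62–70.
Each forward site pairs with the reverse site to give a product ending at position 70: sizes 53, 42 bp.

53 bp, 42 bp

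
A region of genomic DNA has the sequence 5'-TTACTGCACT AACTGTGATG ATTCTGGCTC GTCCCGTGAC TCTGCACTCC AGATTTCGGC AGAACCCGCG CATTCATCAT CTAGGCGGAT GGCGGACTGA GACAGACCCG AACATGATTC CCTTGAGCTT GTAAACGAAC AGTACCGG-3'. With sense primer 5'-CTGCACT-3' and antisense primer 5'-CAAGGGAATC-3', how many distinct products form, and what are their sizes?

Two products: 122 bp, 84 bp

The forward primer CTGCACT matches the top strand at positions 4–10, 42–48.
The reverse primer's reverse complement is GATTCCCTTG, matching at positions 116–125.
Each forward site pairs with the reverse site to give a product ending at position 125: sizes 122, 84 bp.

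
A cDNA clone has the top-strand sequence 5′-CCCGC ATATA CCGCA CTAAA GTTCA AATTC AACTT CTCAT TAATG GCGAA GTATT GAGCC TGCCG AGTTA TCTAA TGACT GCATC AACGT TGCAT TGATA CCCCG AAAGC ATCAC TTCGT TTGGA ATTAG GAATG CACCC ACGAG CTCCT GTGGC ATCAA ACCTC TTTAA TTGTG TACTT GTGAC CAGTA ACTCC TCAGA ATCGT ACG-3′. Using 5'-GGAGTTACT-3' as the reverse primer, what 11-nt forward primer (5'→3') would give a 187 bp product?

5'-TACCGCACTAA-3'

The reverse primer's reverse complement AGTAACTCC matches the template at positions 187–195, so the product ends at position 195.
A 187 bp product then starts at position 195 − 187 + 1 = 9.
The forward primer is identical to the top strand there: TACCGCACTAA.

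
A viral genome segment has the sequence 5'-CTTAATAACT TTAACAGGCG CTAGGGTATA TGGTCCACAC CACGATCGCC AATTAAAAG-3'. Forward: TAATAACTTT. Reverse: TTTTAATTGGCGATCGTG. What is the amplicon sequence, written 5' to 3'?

The forward primer matches the template at positions 3–12.
Taking the reverse complement of TTTTAATTGGCGATCGTG gives CACGATCGCCAATTAAAA, found at positions 41–58 on the template; the primer anneals here to the top strand with its 3' end pointing upstream.
The product is the template from position 3 through 58 (56 bp).

5'-TAATAACTTTAACAGGCGCTAGGGTATATGGTCCACACCACGATCGCCAATTAAAA-3'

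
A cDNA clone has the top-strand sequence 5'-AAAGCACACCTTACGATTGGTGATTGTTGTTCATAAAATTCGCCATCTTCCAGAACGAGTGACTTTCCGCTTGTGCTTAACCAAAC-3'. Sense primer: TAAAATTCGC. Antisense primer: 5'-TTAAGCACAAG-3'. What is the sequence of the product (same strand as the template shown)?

5'-TAAAATTCGCCATCTTCCAGAACGAGTGACTTTCCGCTTGTGCTTAA-3'

The forward primer matches the template at positions 34–43.
Reverse complement of the reverse primer: CTTGTGCTTAA. This occurs on the top strand at positions 70–80.
The product is the template from position 34 through 80 (47 bp).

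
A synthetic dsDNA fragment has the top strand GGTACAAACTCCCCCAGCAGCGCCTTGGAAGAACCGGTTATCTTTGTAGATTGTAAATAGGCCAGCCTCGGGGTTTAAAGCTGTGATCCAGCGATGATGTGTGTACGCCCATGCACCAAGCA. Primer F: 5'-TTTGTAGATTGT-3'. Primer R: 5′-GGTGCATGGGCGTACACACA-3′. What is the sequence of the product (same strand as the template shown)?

5'-TTTGTAGATTGTAAATAGGCCAGCCTCGGGGTTTAAAGCTGTGATCCAGCGATGATGTGTGTACGCCCATGCACC-3'

The forward primer matches the template at positions 43–54.
Reverse complement of the reverse primer: TGTGTGTACGCCCATGCACC. This occurs on the top strand at positions 98–117.
The product is the template from position 43 through 117 (75 bp).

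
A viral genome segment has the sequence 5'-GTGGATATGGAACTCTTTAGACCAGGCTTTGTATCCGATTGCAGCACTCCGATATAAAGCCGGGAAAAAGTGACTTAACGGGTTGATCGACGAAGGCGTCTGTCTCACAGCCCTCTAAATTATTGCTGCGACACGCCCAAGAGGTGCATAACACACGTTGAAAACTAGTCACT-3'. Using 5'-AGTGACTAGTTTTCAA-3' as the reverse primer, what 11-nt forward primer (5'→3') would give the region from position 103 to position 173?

The reverse primer's reverse complement TTGAAAACTAGTCACT matches the template at positions 158–173; the product starts at position 103.
The forward primer is identical to the top strand over positions 103–113: TCTCACAGCCC.

5'-TCTCACAGCCC-3'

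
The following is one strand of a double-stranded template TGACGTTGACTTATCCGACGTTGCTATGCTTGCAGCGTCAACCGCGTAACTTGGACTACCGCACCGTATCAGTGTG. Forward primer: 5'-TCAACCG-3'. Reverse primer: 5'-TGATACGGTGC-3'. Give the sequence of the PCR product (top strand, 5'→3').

The forward primer matches the template at positions 38–44.
The reverse primer's reverse complement is GCACCGTATCA, which matches the template at positions 61–71.
The product is the template from position 38 through 71 (34 bp).

5'-TCAACCGCGTAACTTGGACTACCGCACCGTATCA-3'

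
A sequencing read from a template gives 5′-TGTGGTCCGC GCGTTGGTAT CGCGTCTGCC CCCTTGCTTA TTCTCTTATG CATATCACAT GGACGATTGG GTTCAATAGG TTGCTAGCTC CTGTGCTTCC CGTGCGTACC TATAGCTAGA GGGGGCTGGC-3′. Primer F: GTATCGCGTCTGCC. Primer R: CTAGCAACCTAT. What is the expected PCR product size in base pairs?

71 bp

Forward primer GTATCGCGTCTGCC is found on the top strand at positions 17–30.
Taking the reverse complement of CTAGCAACCTAT gives ATAGGTTGCTAG, found at positions 76–87 on the template; the primer anneals here to the top strand with its 3' end pointing upstream.
Product length = (reverse-primer end) − (forward-primer start) + 1 = 87 − 17 + 1 = 71 bp.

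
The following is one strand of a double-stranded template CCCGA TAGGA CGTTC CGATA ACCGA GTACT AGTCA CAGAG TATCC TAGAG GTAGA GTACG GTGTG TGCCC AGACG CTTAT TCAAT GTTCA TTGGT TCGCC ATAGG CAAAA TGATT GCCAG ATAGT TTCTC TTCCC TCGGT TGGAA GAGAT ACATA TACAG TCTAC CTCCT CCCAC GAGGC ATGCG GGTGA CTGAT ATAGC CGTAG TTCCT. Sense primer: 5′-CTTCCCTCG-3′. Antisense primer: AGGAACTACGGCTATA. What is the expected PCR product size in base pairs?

The forward primer matches the template at positions 130–138.
The reverse primer's reverse complement is TATAGCCGTAGTTCCT, which matches the template at positions 195–210.
Product length = (reverse-primer end) − (forward-primer start) + 1 = 210 − 130 + 1 = 81 bp.

81 bp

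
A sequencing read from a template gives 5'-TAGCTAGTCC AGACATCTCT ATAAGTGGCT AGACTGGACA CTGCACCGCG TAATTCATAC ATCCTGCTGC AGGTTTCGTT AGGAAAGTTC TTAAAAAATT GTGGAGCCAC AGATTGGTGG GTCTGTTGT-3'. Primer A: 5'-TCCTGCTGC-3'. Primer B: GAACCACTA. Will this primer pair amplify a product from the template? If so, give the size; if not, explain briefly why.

No product — primer B has no binding site in the template.

Primer B (GAACCACTA) does not match the top strand, and its reverse complement TAGTGGTTC does not match either.
With no annealing site for primer B, no amplification occurs.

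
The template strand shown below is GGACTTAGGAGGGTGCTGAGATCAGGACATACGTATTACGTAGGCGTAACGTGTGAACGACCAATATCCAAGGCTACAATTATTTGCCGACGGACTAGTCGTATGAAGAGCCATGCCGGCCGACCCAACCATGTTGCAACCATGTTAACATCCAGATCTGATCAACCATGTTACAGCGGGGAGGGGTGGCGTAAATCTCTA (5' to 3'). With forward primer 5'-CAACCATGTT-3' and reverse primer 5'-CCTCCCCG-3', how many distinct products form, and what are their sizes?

The forward primer CAACCATGTT matches the top strand at positions 126–135, 137–146, 163–172.
The reverse primer's reverse complement is CGGGGAGG, matching at positions 177–184.
Each forward site pairs with the reverse site to give a product ending at position 184: sizes 59, 48, 22 bp.

Three products: 59 bp, 48 bp, 22 bp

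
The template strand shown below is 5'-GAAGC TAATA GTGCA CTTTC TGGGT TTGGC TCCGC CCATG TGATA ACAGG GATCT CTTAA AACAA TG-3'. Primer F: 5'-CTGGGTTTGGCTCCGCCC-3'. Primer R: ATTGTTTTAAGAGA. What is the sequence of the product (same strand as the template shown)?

5'-CTGGGTTTGGCTCCGCCCATGTGATAACAGGGATCTCTTAAAACAAT-3'

Forward primer CTGGGTTTGGCTCCGCCC is found on the top strand at positions 20–37.
Taking the reverse complement of ATTGTTTTAAGAGA gives TCTCTTAAAACAAT, found at positions 53–66 on the template; the primer anneals here to the top strand with its 3' end pointing upstream.
The product is the template from position 20 through 66 (47 bp).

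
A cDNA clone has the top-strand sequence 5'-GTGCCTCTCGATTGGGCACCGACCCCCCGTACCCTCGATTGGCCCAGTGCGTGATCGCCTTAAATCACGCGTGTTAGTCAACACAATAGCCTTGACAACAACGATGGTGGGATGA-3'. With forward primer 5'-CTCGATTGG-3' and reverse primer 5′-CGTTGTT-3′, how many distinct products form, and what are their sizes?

The forward primer CTCGATTGG matches the top strand at positions 7–15, 34–42.
The reverse primer's reverse complement is AACAACG, matching at positions 97–103.
Each forward site pairs with the reverse site to give a product ending at position 103: sizes 97, 70 bp.

Two products: 97 bp, 70 bp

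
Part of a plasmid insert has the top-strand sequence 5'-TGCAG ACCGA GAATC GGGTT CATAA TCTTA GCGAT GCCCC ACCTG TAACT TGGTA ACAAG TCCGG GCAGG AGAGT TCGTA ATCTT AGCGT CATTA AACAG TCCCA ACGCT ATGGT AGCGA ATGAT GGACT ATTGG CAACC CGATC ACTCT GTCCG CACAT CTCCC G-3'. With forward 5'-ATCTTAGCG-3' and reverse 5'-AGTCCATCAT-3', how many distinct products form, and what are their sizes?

The forward primer ATCTTAGCG matches the top strand at positions 25–33, 81–89.
The reverse primer's reverse complement is ATGATGGACT, matching at positions 121–130.
Each forward site pairs with the reverse site to give a product ending at position 130: sizes 106, 50 bp.

Two products: 106 bp, 50 bp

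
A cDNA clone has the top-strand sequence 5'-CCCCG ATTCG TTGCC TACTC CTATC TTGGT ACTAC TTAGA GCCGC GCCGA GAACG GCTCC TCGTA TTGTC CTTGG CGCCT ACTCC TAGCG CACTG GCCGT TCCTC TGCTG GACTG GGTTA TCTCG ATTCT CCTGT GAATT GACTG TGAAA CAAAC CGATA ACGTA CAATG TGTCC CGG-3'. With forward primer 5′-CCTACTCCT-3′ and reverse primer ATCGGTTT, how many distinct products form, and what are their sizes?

The forward primer CCTACTCCT matches the top strand at positions 14–22, 78–86.
The reverse primer's reverse complement is AAACCGAT, matching at positions 152–159.
Each forward site pairs with the reverse site to give a product ending at position 159: sizes 146, 82 bp.

Two products: 146 bp, 82 bp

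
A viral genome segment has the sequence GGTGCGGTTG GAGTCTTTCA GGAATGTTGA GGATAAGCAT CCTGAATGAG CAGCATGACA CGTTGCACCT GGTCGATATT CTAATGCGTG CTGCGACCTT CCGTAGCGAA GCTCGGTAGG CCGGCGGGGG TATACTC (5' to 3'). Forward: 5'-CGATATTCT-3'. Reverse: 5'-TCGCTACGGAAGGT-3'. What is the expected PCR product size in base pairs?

Forward primer CGATATTCT is found on the top strand at positions 74–82.
Taking the reverse complement of TCGCTACGGAAGGT gives ACCTTCCGTAGCGA, found at positions 96–109 on the template; the primer anneals here to the top strand with its 3' end pointing upstream.
Product length = (reverse-primer end) − (forward-primer start) + 1 = 109 − 74 + 1 = 36 bp.

36 bp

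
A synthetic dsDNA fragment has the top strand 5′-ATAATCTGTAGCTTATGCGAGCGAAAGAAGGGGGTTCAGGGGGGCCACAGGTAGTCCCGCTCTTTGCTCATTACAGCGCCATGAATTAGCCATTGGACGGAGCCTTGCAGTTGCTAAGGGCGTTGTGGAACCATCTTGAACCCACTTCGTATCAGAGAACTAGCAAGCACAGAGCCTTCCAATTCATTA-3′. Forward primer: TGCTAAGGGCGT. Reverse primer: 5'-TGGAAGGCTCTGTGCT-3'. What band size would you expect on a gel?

The forward primer matches the template at positions 112–123.
Reverse complement of the reverse primer: AGCACAGAGCCTTCCA. This occurs on the top strand at positions 166–181.
Product length = (reverse-primer end) − (forward-primer start) + 1 = 181 − 112 + 1 = 70 bp.

70 bp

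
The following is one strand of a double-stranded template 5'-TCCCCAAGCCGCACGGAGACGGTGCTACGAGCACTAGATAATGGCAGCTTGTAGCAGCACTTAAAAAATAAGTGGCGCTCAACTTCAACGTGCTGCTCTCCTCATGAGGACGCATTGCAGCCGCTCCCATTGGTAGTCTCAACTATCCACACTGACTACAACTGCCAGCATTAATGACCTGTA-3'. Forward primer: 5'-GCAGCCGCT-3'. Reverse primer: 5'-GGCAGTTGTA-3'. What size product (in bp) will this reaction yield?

Forward primer GCAGCCGCT is found on the top strand at positions 117–125.
Taking the reverse complement of GGCAGTTGTA gives TACAACTGCC, found at positions 157–166 on the template; the primer anneals here to the top strand with its 3' end pointing upstream.
Amplicon spans positions 117–166: 50 bp.

50 bp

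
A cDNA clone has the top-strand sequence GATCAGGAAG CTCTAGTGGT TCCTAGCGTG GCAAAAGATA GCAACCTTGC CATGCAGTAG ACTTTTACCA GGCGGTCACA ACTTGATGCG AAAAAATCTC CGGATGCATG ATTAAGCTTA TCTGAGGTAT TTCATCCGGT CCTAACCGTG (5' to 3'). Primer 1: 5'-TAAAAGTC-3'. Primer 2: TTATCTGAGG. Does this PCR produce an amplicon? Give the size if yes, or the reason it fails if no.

Primer 1 (TAAAAGTC) has reverse complement GACTTTTA, which matches the top strand at positions 60–67; primer 1 anneals to the top strand there with its 3' end pointing upstream toward position 60.
Primer 2 (TTATCTGAGG) matches the top strand directly at positions 118–127; it anneals to the bottom strand with its 3' end pointing downstream toward position 127.
The 3' ends diverge (primer 1 extends toward position 1, primer 2 toward position 150), so the primers never converge on a shared product.

No product — the primers' 3' ends point away from each other.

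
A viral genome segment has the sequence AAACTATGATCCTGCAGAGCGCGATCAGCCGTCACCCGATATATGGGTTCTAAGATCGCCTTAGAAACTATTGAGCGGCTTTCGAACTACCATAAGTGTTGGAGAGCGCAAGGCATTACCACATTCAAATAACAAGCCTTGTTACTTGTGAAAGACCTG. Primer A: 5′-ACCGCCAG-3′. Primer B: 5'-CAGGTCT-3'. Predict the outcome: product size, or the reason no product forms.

Primer A (ACCGCCAG) does not match the top strand, and its reverse complement CTGGCGGT does not match either.
With no annealing site for primer A, no amplification occurs.

No product — primer A has no binding site in the template.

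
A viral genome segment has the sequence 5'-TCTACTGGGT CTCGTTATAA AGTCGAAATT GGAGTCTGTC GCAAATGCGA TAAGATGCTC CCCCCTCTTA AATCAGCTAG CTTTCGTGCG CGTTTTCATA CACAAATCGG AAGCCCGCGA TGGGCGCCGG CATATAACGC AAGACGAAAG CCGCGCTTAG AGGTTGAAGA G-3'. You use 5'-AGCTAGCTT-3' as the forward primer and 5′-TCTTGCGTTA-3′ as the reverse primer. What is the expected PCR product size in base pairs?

Forward primer AGCTAGCTT is found on the top strand at positions 75–83.
Reverse complement of the reverse primer: TAACGCAAGA. This occurs on the top strand at positions 135–144.
The product runs from position 75 to position 144, so its length is 144 − 75 + 1 = 70 bp.

70 bp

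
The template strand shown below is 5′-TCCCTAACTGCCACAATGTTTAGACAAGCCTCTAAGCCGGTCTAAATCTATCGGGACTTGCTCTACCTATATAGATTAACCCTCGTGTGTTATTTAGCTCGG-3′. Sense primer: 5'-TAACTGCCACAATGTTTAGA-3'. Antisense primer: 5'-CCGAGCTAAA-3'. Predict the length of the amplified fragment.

Scanning the template, TAACTGCCACAATGTTTAGA occurs at positions 5–24; this primer anneals to the bottom strand there with its 3' end pointing downstream.
Reverse complement of the reverse primer: TTTAGCTCGG. This occurs on the top strand at positions 93–102.
The product runs from position 5 to position 102, so its length is 102 − 5 + 1 = 98 bp.

98 bp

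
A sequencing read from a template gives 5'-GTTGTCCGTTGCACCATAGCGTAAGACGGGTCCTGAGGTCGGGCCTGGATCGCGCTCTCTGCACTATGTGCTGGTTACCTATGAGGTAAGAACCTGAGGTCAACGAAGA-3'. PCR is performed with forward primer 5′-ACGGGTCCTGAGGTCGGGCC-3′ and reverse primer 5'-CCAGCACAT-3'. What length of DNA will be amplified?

49 bp

Forward primer ACGGGTCCTGAGGTCGGGCC is found on the top strand at positions 26–45.
Reverse complement of the reverse primer: ATGTGCTGG. This occurs on the top strand at positions 66–74.
Amplicon spans positions 26–74: 49 bp.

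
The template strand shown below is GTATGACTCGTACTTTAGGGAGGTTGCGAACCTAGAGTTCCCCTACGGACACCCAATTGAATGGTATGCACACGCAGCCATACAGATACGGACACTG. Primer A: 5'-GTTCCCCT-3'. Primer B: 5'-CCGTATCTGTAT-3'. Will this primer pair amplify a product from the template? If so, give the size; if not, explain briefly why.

Primer A (GTTCCCCT) matches the top strand at positions 37–44; it acts as a forward primer.
Primer B's reverse complement is ATACAGATACGG, matching the top strand at positions 80–91; it acts as a reverse primer.
The 3' ends face each other across positions 37–91, giving a 55 bp product.

Yes — a 55 bp product.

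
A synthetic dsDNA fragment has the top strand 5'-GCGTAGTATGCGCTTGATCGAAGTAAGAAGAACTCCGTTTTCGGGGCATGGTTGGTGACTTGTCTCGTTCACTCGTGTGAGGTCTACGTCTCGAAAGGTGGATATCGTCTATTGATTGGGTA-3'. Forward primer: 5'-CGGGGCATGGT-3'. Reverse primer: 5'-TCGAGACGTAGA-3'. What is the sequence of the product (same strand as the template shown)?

Scanning the template, CGGGGCATGGT occurs at positions 42–52; this primer anneals to the bottom strand there with its 3' end pointing downstream.
Reverse complement of the reverse primer: TCTACGTCTCGA. This occurs on the top strand at positions 83–94.
The product is the template from position 42 through 94 (53 bp).

5'-CGGGGCATGGTTGGTGACTTGTCTCGTTCACTCGTGTGAGGTCTACGTCTCGA-3'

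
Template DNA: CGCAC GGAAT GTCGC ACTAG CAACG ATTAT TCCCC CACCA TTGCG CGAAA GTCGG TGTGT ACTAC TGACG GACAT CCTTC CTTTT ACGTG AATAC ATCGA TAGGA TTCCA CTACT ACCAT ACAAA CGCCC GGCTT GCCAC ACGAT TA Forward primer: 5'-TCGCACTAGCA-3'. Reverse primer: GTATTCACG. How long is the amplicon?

Forward primer TCGCACTAGCA is found on the top strand at positions 12–22.
The reverse primer's reverse complement is CGTGAATAC, which matches the template at positions 87–95.
Amplicon spans positions 12–95: 84 bp.

84 bp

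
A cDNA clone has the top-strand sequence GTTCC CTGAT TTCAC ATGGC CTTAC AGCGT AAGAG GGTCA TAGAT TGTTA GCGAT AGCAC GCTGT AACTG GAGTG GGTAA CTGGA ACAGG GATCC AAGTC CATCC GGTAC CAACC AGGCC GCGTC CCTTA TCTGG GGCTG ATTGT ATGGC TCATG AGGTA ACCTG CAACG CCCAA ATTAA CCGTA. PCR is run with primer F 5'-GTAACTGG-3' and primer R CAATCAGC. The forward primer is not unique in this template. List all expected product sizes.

81 bp, 68 bp

The forward primer GTAACTGG matches the top strand at positions 64–71, 77–84.
The reverse primer's reverse complement is GCTGATTG, matching at positions 137–144.
Each forward site pairs with the reverse site to give a product ending at position 144: sizes 81, 68 bp.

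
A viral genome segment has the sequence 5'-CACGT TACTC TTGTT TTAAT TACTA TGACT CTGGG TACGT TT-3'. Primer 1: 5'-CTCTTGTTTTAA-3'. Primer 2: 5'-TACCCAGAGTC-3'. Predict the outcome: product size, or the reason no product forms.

Primer 1 (CTCTTGTTTTAA) matches the top strand at positions 8–19; it acts as a forward primer.
Primer 2's reverse complement is GACTCTGGGTA, matching the top strand at positions 27–37; it acts as a reverse primer.
The 3' ends face each other across positions 8–37, giving a 30 bp product.

Yes — a 30 bp product.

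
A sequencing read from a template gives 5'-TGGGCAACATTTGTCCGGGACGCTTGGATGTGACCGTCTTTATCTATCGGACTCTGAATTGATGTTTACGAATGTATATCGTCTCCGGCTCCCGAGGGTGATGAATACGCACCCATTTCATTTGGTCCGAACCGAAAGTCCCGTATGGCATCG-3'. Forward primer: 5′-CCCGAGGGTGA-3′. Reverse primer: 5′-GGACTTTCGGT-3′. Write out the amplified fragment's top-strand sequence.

Forward primer CCCGAGGGTGA is found on the top strand at positions 91–101.
Reverse complement of the reverse primer: ACCGAAAGTCC. This occurs on the top strand at positions 131–141.
The product is the template from position 91 through 141 (51 bp).

5'-CCCGAGGGTGATGAATACGCACCCATTTCATTTGGTCCGAACCGAAAGTCC-3'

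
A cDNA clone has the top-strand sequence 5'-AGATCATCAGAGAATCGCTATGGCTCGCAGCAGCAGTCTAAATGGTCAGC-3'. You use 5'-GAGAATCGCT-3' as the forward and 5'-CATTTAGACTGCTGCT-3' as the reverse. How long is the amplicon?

Scanning the template, GAGAATCGCT occurs at positions 10–19; this primer anneals to the bottom strand there with its 3' end pointing downstream.
The reverse primer's reverse complement is AGCAGCAGTCTAAATG, which matches the template at positions 29–44.
Amplicon spans positions 10–44: 35 bp.

35 bp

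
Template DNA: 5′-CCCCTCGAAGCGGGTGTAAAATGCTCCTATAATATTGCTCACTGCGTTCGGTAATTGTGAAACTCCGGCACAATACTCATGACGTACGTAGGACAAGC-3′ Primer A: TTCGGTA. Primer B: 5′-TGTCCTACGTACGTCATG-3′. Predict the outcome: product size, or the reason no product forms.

Yes — a 49 bp product.

Primer A (TTCGGTA) matches the top strand at positions 47–53; it acts as a forward primer.
Primer B's reverse complement is CATGACGTACGTAGGACA, matching the top strand at positions 78–95; it acts as a reverse primer.
The 3' ends face each other across positions 47–95, giving a 49 bp product.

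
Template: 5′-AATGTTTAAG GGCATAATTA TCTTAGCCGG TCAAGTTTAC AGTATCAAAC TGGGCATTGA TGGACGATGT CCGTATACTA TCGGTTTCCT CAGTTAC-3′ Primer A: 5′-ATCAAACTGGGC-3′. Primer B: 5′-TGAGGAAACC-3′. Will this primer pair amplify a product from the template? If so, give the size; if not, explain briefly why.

Primer A (ATCAAACTGGGC) matches the top strand at positions 44–55; it acts as a forward primer.
Primer B's reverse complement is GGTTTCCTCA, matching the top strand at positions 83–92; it acts as a reverse primer.
The 3' ends face each other across positions 44–92, giving a 49 bp product.

Yes — a 49 bp product.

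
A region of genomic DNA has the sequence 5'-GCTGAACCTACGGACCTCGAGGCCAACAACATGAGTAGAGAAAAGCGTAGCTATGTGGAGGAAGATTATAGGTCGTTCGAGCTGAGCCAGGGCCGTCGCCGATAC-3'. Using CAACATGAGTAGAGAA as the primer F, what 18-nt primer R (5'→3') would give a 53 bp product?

The forward primer binds at positions 27–42, so a 53 bp product ends at position 27 + 53 − 1 = 79.
The reverse primer anneals to the top strand over positions 62–79, i.e. to AAGATTATAGGTCGTTCG.
Its sequence written 5'→3' is the reverse complement: CGAACGACCTATAATCTT.

5'-CGAACGACCTATAATCTT-3'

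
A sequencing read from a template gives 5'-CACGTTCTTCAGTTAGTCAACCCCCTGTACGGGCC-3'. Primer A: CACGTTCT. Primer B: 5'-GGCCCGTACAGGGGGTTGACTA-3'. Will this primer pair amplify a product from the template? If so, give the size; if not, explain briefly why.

Primer A (CACGTTCT) matches the top strand at positions 1–8; it acts as a forward primer.
Primer B's reverse complement is TAGTCAACCCCCTGTACGGGCC, matching the top strand at positions 14–35; it acts as a reverse primer.
The 3' ends face each other across positions 1–35, giving a 35 bp product.

Yes — a 35 bp product.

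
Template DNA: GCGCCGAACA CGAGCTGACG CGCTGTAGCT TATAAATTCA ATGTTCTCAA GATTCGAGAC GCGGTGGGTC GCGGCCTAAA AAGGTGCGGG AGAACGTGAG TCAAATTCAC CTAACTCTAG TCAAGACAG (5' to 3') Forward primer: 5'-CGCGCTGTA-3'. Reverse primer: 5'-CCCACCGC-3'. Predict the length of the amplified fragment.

50 bp

The forward primer matches the template at positions 19–27.
The reverse primer's reverse complement is GCGGTGGG, which matches the template at positions 61–68.
Product length = (reverse-primer end) − (forward-primer start) + 1 = 68 − 19 + 1 = 50 bp.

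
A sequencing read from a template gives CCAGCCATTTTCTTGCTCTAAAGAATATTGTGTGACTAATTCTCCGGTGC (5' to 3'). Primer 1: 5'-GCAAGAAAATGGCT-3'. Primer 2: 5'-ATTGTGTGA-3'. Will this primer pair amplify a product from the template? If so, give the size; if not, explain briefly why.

No product — the primers' 3' ends point away from each other.

Primer 1 (GCAAGAAAATGGCT) has reverse complement AGCCATTTTCTTGC, which matches the top strand at positions 3–16; primer 1 anneals to the top strand there with its 3' end pointing upstream toward position 3.
Primer 2 (ATTGTGTGA) matches the top strand directly at positions 27–35; it anneals to the bottom strand with its 3' end pointing downstream toward position 35.
The 3' ends diverge (primer 1 extends toward position 1, primer 2 toward position 50), so the primers never converge on a shared product.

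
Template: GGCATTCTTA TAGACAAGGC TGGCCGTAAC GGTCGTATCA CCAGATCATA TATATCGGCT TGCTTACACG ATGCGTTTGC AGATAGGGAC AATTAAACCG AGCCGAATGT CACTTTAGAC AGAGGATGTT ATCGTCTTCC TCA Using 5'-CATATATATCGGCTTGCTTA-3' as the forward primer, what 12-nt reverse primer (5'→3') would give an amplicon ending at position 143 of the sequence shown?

5'-TGAGGAAGACGA-3'

The forward primer binds at positions 47–66; the product's 3' end on the top strand is position 143.
The reverse primer anneals to the top strand over positions 132–143, i.e. to TCGTCTTCCTCA.
Its sequence written 5'→3' is the reverse complement: TGAGGAAGACGA.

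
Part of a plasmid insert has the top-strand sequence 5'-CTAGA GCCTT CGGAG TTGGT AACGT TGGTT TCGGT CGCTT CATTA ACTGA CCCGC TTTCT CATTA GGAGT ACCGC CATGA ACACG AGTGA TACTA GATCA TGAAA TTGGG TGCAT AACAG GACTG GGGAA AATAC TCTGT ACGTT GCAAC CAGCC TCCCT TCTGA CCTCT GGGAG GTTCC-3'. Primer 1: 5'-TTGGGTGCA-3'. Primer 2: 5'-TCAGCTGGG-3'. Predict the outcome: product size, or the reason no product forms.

No product — primer 2 has no binding site in the template.

Primer 2 (TCAGCTGGG) does not match the top strand, and its reverse complement CCCAGCTGA does not match either.
With no annealing site for primer 2, no amplification occurs.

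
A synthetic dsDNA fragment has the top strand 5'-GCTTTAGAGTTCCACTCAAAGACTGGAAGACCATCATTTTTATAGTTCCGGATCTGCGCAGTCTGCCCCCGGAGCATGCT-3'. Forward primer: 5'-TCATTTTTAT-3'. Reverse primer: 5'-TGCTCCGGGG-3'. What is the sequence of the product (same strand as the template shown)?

5'-TCATTTTTATAGTTCCGGATCTGCGCAGTCTGCCCCCGGAGCA-3'

The forward primer matches the template at positions 34–43.
The reverse primer's reverse complement is CCCCGGAGCA, which matches the template at positions 67–76.
The product is the template from position 34 through 76 (43 bp).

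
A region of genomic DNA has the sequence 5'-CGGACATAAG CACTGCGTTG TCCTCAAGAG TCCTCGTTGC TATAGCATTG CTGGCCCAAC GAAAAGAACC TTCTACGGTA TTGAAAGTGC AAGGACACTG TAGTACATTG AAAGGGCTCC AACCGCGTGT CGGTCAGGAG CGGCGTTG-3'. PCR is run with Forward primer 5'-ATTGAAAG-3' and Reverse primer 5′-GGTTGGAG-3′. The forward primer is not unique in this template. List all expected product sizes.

45 bp, 18 bp

The forward primer ATTGAAAG matches the top strand at positions 80–87, 107–114.
The reverse primer's reverse complement is CTCCAACC, matching at positions 117–124.
Each forward site pairs with the reverse site to give a product ending at position 124: sizes 45, 18 bp.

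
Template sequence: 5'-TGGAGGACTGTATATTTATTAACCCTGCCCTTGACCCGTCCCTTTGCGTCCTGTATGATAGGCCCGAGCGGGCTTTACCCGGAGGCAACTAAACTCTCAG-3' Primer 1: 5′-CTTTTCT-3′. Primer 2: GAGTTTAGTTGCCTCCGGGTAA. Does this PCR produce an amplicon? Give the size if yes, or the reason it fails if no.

Primer 1 (CTTTTCT) does not match the top strand, and its reverse complement AGAAAAG does not match either.
With no annealing site for primer 1, no amplification occurs.

No product — primer 1 has no binding site in the template.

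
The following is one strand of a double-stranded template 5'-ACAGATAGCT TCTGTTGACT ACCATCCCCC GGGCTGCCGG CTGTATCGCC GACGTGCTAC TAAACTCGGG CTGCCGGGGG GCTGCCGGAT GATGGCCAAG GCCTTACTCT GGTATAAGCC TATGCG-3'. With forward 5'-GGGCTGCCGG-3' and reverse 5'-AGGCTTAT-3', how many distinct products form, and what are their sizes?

Three products: 91 bp, 54 bp, 43 bp

The forward primer GGGCTGCCGG matches the top strand at positions 31–40, 68–77, 79–88.
The reverse primer's reverse complement is ATAAGCCT, matching at positions 114–121.
Each forward site pairs with the reverse site to give a product ending at position 121: sizes 91, 54, 43 bp.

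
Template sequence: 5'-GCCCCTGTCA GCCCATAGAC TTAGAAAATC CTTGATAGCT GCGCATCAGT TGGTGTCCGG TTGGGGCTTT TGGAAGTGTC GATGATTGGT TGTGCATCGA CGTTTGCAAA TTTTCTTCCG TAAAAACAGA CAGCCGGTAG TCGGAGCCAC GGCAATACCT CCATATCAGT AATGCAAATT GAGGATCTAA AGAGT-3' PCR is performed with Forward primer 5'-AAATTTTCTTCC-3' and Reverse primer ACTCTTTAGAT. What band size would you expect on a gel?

88 bp

The forward primer matches the template at positions 108–119.
Taking the reverse complement of ACTCTTTAGAT gives ATCTAAAGAGT, found at positions 185–195 on the template; the primer anneals here to the top strand with its 3' end pointing upstream.
Amplicon spans positions 108–195: 88 bp.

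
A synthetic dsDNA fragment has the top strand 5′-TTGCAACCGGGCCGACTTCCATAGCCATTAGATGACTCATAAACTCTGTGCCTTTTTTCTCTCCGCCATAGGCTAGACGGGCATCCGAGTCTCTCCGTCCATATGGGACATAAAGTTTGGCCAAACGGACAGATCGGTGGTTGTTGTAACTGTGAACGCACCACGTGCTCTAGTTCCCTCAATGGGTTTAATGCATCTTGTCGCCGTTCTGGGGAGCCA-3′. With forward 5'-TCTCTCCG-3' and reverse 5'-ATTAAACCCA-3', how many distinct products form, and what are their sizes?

Two products: 135 bp, 103 bp

The forward primer TCTCTCCG matches the top strand at positions 58–65, 90–97.
The reverse primer's reverse complement is TGGGTTTAAT, matching at positions 183–192.
Each forward site pairs with the reverse site to give a product ending at position 192: sizes 135, 103 bp.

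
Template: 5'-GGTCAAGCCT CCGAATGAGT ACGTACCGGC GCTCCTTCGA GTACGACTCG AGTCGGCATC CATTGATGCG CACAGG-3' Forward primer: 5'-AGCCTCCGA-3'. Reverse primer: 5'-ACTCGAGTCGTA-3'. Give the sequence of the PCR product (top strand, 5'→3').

Forward primer AGCCTCCGA is found on the top strand at positions 6–14.
Taking the reverse complement of ACTCGAGTCGTA gives TACGACTCGAGT, found at positions 42–53 on the template; the primer anneals here to the top strand with its 3' end pointing upstream.
The product is the template from position 6 through 53 (48 bp).

5'-AGCCTCCGAATGAGTACGTACCGGCGCTCCTTCGAGTACGACTCGAGT-3'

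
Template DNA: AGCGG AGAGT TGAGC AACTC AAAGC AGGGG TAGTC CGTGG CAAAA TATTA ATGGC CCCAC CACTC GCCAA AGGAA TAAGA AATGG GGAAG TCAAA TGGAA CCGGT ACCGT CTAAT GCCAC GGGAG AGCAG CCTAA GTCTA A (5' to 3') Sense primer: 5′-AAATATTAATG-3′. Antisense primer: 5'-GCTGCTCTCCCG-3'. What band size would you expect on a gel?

89 bp

Forward primer AAATATTAATG is found on the top strand at positions 43–53.
Taking the reverse complement of GCTGCTCTCCCG gives CGGGAGAGCAGC, found at positions 120–131 on the template; the primer anneals here to the top strand with its 3' end pointing upstream.
Amplicon spans positions 43–131: 89 bp.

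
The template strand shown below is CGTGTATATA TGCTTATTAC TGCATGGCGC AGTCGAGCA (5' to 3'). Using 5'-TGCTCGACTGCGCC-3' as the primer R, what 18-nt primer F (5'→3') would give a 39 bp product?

The reverse primer's reverse complement GGCGCAGTCGAGCA matches the template at positions 26–39, so the product ends at position 39.
A 39 bp product then starts at position 39 − 39 + 1 = 1.
The forward primer is identical to the top strand there: CGTGTATATATGCTTATT.

5'-CGTGTATATATGCTTATT-3'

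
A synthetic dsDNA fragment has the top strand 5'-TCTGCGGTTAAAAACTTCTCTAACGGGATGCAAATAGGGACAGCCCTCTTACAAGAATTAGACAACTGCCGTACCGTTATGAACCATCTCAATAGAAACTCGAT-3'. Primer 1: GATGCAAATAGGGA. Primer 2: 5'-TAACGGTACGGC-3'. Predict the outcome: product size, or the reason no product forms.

Yes — a 53 bp product.

Primer 1 (GATGCAAATAGGGA) matches the top strand at positions 27–40; it acts as a forward primer.
Primer 2's reverse complement is GCCGTACCGTTA, matching the top strand at positions 68–79; it acts as a reverse primer.
The 3' ends face each other across positions 27–79, giving a 53 bp product.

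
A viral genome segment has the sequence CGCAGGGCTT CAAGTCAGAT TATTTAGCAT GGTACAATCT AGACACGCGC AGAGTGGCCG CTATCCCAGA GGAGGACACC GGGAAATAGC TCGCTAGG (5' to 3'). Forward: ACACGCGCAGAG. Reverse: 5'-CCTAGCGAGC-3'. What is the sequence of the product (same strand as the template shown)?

5'-ACACGCGCAGAGTGGCCGCTATCCCAGAGGAGGACACCGGGAAATAGCTCGCTAGG-3'

The forward primer matches the template at positions 43–54.
Reverse complement of the reverse primer: GCTCGCTAGG. This occurs on the top strand at positions 89–98.
The product is the template from position 43 through 98 (56 bp).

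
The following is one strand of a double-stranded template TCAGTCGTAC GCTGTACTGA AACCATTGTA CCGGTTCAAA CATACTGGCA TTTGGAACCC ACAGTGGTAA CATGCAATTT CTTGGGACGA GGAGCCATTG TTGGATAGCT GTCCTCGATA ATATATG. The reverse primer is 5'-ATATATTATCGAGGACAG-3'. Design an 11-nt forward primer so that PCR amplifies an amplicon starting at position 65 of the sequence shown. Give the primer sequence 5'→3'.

The reverse primer's reverse complement CTGTCCTCGATAATATAT matches the template at positions 109–126; the product starts at position 65.
The forward primer is identical to the top strand over positions 65–75: TGGTAACATGC.

5'-TGGTAACATGC-3'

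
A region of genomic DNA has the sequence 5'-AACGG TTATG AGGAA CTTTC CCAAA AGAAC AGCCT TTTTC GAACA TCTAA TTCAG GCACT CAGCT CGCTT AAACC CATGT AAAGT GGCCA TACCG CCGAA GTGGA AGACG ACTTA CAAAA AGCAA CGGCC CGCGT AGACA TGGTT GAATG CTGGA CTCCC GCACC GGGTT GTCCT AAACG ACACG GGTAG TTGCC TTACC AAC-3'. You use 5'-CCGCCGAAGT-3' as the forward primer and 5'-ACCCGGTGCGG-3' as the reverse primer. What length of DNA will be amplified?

Forward primer CCGCCGAAGT is found on the top strand at positions 93–102.
Taking the reverse complement of ACCCGGTGCGG gives CCGCACCGGGT, found at positions 159–169 on the template; the primer anneals here to the top strand with its 3' end pointing upstream.
The product runs from position 93 to position 169, so its length is 169 − 93 + 1 = 77 bp.

77 bp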